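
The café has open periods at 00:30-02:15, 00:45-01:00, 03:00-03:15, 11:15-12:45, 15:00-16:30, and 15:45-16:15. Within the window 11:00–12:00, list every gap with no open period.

11:00–11:15

Covered (merged): 00:30–02:15, 03:00–03:15, 11:15–12:45, 15:00–16:30.
Complement within 11:00–12:00: 11:00–11:15.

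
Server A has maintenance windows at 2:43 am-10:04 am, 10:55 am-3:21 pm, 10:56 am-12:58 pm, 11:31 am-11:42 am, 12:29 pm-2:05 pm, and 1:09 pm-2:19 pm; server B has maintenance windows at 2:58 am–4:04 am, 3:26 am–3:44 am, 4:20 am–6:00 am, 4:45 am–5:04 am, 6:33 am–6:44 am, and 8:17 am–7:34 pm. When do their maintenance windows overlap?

A, merged: 2:43 am–10:04 am, 10:55 am–3:21 pm.
B, merged: 2:58 am–4:04 am, 4:20 am–6:00 am, 6:33 am–6:44 am, 8:17 am–7:34 pm.
2:43 am–10:04 am meets the second set on 2:58 am–4:04 am, 4:20 am–6:00 am, 6:33 am–6:44 am, 8:17 am–10:04 am.
10:55 am–3:21 pm meets the second set on 10:55 am–3:21 pm.

2:58 am–4:04 am, 4:20 am–6:00 am, 6:33 am–6:44 am, 8:17 am–10:04 am, 10:55 am–3:21 pm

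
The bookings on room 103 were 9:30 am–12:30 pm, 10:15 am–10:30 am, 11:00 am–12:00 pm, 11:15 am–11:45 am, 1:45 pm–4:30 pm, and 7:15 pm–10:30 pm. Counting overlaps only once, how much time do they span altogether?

Merged: 9:30 am–12:30 pm, 1:45 pm–4:30 pm, 7:15 pm–10:30 pm.
Lengths: 3 h + 2 h 45 min + 3 h 15 min = 9 h.

9 h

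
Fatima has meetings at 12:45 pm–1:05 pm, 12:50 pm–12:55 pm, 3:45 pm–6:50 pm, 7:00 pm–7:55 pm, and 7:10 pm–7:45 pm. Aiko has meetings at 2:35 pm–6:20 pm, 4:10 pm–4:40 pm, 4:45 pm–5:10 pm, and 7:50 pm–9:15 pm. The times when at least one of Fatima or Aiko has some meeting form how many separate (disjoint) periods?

A, merged: 12:45 pm–1:05 pm, 3:45 pm–6:50 pm, 7:00 pm–7:55 pm.
B, merged: 2:35 pm–6:20 pm, 7:50 pm–9:15 pm.
A ∪ B = 12:45 pm–1:05 pm, 2:35 pm–6:50 pm, 7:00 pm–9:15 pm.
That is 3 disjoint pieces.

3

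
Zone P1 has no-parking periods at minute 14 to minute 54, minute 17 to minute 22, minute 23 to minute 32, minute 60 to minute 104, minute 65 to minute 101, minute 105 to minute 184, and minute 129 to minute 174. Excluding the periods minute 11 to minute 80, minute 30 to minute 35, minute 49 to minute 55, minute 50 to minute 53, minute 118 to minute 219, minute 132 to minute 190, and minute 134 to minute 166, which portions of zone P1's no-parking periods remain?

minute 80 to minute 104, minute 105 to minute 118

First set merges to minute 14 to minute 54, minute 60 to minute 104, minute 105 to minute 184.
Second set merges to minute 11 to minute 80, minute 118 to minute 219.
minute 14 to minute 54 lies entirely inside B → drops out.
minute 60 to minute 104 with B removed leaves minute 80 to minute 104.
minute 105 to minute 184 with B removed leaves minute 105 to minute 118.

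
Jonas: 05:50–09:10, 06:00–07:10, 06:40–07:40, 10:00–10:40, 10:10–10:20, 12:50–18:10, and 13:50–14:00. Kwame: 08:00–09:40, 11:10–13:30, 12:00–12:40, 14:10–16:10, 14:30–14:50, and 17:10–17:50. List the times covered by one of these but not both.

Merge the first list: 05:50–09:10, 10:00–10:40, 12:50–18:10.
Merge the second list: 08:00–09:40, 11:10–13:30, 14:10–16:10, 17:10–17:50.
Only in the first: 05:50–08:00, 10:00–10:40, 13:30–14:10, 16:10–17:10, 17:50–18:10.
Only in the second: 09:10–09:40, 11:10–12:50.
Together these are the periods covered by exactly one.

05:50–08:00, 09:10–09:40, 10:00–10:40, 11:10–12:50, 13:30–14:10, 16:10–17:10, 17:50–18:10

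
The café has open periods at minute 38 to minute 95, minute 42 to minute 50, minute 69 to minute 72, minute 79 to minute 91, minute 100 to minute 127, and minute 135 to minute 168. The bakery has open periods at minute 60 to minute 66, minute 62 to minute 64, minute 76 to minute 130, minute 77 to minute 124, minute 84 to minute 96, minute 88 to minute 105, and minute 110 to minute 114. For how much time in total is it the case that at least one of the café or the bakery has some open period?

125 minutes

First set merges to minute 38 to minute 95, minute 100 to minute 127, minute 135 to minute 168.
Second set merges to minute 60 to minute 66, minute 76 to minute 130.
A ∪ B = minute 38 to minute 130, minute 135 to minute 168.
Total: 92 minutes + 33 minutes = 125 minutes.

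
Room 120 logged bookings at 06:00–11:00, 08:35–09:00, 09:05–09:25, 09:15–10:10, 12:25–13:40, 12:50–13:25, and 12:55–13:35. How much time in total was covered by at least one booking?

6 h 15 min

Merged: 06:00-11:00, 12:25-13:40.
Lengths: 5 h + 1 h 15 min = 6 h 15 min.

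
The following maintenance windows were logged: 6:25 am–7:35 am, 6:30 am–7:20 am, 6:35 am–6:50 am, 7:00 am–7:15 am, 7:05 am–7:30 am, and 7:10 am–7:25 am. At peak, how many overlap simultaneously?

5

Sweep endpoints in order; track running count of active intervals.
Peak of 5 reached at 7:10 am.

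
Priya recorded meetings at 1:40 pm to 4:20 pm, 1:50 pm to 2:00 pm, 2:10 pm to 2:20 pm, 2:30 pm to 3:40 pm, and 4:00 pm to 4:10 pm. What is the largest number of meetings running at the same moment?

2

Sweep endpoints in order; track running count of active intervals.
Peak of 2 reached at 1:50 pm.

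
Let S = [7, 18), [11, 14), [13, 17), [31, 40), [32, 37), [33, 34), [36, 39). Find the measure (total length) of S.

20

Merged: [7, 18), [31, 40).
Lengths: 11 + 9 = 20.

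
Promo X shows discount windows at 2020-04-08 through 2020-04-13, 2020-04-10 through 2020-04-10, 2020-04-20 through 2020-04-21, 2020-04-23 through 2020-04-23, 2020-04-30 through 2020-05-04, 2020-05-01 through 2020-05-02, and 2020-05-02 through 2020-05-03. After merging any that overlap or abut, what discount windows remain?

2020-04-08 through 2020-04-13, 2020-04-20 through 2020-04-21, 2020-04-23 through 2020-04-23, 2020-04-30 through 2020-05-04

2020-04-10 through 2020-04-10 overlaps/touches 2020-04-08 through 2020-04-13 → extend to 2020-04-08 through 2020-04-13.
2020-04-20 through 2020-04-21 is disjoint → start new block.
2020-04-23 through 2020-04-23 is disjoint → start new block.
2020-04-30 through 2020-05-04 is disjoint → start new block.
2020-05-01 through 2020-05-02 overlaps/touches 2020-04-30 through 2020-05-04 → extend to 2020-04-30 through 2020-05-04.
2020-05-02 through 2020-05-03 overlaps/touches 2020-04-30 through 2020-05-04 → extend to 2020-04-30 through 2020-05-04.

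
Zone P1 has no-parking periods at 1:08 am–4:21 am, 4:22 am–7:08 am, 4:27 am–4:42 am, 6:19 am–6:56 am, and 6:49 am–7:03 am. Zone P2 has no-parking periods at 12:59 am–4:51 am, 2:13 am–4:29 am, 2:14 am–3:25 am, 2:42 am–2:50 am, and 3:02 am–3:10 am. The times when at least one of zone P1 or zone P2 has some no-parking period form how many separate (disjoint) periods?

1

First set merges to 1:08 am-4:21 am, 4:22 am-7:08 am.
Second set merges to 12:59 am-4:51 am.
A ∪ B = 12:59 am-7:08 am.
That is 1 disjoint piece.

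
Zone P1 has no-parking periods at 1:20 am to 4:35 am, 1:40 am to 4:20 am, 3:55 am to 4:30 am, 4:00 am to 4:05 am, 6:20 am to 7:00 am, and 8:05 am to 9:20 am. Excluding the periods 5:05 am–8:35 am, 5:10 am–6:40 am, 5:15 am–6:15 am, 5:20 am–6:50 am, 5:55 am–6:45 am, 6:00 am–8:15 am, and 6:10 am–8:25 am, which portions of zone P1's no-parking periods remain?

1:20 am–4:35 am, 8:35 am–9:20 am

First set merges to 1:20 am–4:35 am, 6:20 am–7:00 am, 8:05 am–9:20 am.
Second set merges to 5:05 am–8:35 am.
1:20 am–4:35 am: no B overlap → unchanged.
6:20 am–7:00 am: fully covered by B → removed.
8:05 am–9:20 am minus B → 8:35 am–9:20 am.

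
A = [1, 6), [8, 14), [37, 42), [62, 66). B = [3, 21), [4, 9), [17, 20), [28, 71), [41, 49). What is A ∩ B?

[3, 6) ∪ [8, 14) ∪ [37, 42) ∪ [62, 66)

Merge the second list: [3, 21), [28, 71).
[1, 6) overlaps B on [3, 6).
[8, 14) overlaps B on [8, 14).
[37, 42) overlaps B on [37, 42).
[62, 66) overlaps B on [62, 66).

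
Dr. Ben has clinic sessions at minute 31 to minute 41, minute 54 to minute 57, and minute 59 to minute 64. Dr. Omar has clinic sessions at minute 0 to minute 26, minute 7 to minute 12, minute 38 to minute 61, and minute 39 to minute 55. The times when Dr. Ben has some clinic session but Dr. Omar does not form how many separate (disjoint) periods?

2

B, merged: minute 0 to minute 26, minute 38 to minute 61.
A \ B = minute 31 to minute 38, minute 61 to minute 64.
That is 2 disjoint pieces.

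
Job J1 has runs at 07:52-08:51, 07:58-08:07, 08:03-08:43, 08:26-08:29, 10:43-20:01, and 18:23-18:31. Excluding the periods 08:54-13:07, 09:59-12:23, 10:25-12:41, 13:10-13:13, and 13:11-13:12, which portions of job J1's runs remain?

A, merged: 07:52-08:51, 10:43-20:01.
B, merged: 08:54-13:07, 13:10-13:13.
07:52-08:51: nothing removed.
10:43-20:01 \ B = 13:07-13:10, 13:13-20:01.

07:52-08:51, 13:07-13:10, 13:13-20:01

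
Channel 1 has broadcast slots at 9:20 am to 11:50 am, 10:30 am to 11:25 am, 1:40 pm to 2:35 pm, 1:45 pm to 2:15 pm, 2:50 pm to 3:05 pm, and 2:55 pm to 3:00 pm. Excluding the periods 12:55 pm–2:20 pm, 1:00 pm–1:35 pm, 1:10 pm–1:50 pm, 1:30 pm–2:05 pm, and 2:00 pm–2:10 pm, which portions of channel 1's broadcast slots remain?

A, merged: 9:20 am-11:50 am, 1:40 pm-2:35 pm, 2:50 pm-3:05 pm.
B, merged: 12:55 pm-2:20 pm.
9:20 am-11:50 am: nothing removed.
1:40 pm-2:35 pm \ B = 2:20 pm-2:35 pm.
2:50 pm-3:05 pm: nothing removed.

9:20 am-11:50 am, 2:20 pm-2:35 pm, 2:50 pm-3:05 pm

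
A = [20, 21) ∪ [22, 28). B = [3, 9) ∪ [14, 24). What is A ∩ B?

[20, 21) ∩ B → [20, 21).
[22, 28) ∩ B → [22, 24).

[20, 21) ∪ [22, 24)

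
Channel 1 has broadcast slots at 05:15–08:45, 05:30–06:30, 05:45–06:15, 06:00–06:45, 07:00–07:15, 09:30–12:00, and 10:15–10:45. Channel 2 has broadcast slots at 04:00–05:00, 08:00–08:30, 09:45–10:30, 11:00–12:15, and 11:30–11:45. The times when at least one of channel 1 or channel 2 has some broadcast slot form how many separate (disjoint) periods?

3

First set merges to 05:15–08:45, 09:30–12:00.
Second set merges to 04:00–05:00, 08:00–08:30, 09:45–10:30, 11:00–12:15.
A ∪ B = 04:00–05:00, 05:15–08:45, 09:30–12:15.
That is 3 disjoint pieces.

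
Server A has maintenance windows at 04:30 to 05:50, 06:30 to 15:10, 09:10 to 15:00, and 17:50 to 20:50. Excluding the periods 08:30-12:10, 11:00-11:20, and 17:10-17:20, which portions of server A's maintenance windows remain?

Merge the first list: 04:30–05:50, 06:30–15:10, 17:50–20:50.
Merge the second list: 08:30–12:10, 17:10–17:20.
04:30–05:50: no B overlap → unchanged.
06:30–15:10 minus B → 06:30–08:30, 12:10–15:10.
17:50–20:50: no B overlap → unchanged.

04:30–05:50, 06:30–08:30, 12:10–15:10, 17:50–20:50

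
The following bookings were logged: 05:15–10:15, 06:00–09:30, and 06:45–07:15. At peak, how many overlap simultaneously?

At 06:45, 3 of the intervals are simultaneously active.
No point has more.

3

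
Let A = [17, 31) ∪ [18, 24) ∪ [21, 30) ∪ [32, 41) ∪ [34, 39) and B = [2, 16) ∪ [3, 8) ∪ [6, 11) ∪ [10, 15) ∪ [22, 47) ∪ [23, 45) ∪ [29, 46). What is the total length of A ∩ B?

A, merged: [17, 31), [32, 41).
B, merged: [2, 16), [22, 47).
A ∩ B = [22, 31), [32, 41).
Total: 9 + 9 = 18.

18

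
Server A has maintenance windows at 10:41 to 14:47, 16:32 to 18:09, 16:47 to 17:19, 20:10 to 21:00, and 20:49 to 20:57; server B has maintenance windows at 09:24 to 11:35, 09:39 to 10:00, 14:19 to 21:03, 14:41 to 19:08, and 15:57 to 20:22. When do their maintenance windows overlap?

10:41-11:35, 14:19-14:47, 16:32-18:09, 20:10-21:00

A, merged: 10:41-14:47, 16:32-18:09, 20:10-21:00.
B, merged: 09:24-11:35, 14:19-21:03.
10:41-14:47 overlaps B on 10:41-11:35, 14:19-14:47.
16:32-18:09 overlaps B on 16:32-18:09.
20:10-21:00 overlaps B on 20:10-21:00.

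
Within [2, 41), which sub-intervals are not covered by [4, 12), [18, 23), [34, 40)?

After merging, the occupied span is [4, 12), [18, 23), [34, 40).
Uncovered inside [2, 41): [2, 4), [12, 18), [23, 34), [40, 41).

[2, 4) ∪ [12, 18) ∪ [23, 34) ∪ [40, 41)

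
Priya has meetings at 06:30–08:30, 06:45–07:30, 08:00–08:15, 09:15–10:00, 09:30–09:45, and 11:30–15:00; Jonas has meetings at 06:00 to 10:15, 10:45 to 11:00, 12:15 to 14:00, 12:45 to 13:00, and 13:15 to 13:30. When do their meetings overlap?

Merge the first list: 06:30–08:30, 09:15–10:00, 11:30–15:00.
Merge the second list: 06:00–10:15, 10:45–11:00, 12:15–14:00.
06:30–08:30 overlaps B on 06:30–08:30.
09:15–10:00 overlaps B on 09:15–10:00.
11:30–15:00 overlaps B on 12:15–14:00.

06:30–08:30, 09:15–10:00, 12:15–14:00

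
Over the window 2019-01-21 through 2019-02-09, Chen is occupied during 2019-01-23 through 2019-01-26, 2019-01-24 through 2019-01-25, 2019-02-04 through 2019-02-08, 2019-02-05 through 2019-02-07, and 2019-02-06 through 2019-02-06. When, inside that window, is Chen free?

Covered (merged): 2019-01-23 through 2019-01-26, 2019-02-04 through 2019-02-08.
Gaps within 2019-01-21 through 2019-02-09: 2019-01-21 through 2019-01-22, 2019-01-27 through 2019-02-03, 2019-02-09 through 2019-02-09.

2019-01-21 through 2019-01-22, 2019-01-27 through 2019-02-03, 2019-02-09 through 2019-02-09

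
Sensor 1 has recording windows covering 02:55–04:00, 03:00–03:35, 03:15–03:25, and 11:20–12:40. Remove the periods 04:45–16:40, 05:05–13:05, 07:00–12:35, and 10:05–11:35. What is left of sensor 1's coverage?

Merge the first list: 02:55-04:00, 11:20-12:40.
Merge the second list: 04:45-16:40.
02:55-04:00: nothing removed.
11:20-12:40: entirely removed.

02:55-04:00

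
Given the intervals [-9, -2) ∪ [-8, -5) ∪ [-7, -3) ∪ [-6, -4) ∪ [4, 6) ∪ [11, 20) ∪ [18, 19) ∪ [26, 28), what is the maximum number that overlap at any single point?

4

Walk the sorted start/end points keeping a running depth.
The depth first hits 4 at -6.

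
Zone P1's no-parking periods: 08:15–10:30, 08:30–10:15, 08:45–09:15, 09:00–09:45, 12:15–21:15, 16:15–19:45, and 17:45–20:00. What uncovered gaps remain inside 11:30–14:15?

11:30–12:15

The merged coverage is 08:15–10:30, 12:15–21:15.
Gaps within 11:30–14:15: 11:30–12:15.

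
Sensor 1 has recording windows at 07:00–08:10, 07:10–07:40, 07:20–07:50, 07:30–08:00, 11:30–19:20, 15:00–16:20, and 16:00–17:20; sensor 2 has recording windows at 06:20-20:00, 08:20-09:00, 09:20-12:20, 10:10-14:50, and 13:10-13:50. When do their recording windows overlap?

07:00–08:10, 11:30–19:20

First set merges to 07:00–08:10, 11:30–19:20.
Second set merges to 06:20–20:00.
07:00–08:10 overlaps B on 07:00–08:10.
11:30–19:20 overlaps B on 11:30–19:20.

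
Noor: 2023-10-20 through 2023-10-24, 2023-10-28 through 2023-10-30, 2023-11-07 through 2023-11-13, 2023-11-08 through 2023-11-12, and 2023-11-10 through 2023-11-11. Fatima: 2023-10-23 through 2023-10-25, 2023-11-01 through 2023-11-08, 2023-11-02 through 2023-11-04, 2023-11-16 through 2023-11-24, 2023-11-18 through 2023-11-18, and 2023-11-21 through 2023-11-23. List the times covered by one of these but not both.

A, merged: 2023-10-20 through 2023-10-24, 2023-10-28 through 2023-10-30, 2023-11-07 through 2023-11-13.
B, merged: 2023-10-23 through 2023-10-25, 2023-11-01 through 2023-11-08, 2023-11-16 through 2023-11-24.
Only in the first: 2023-10-20 through 2023-10-22, 2023-10-28 through 2023-10-30, 2023-11-09 through 2023-11-13.
Only in the second: 2023-10-25 through 2023-10-25, 2023-11-01 through 2023-11-06, 2023-11-16 through 2023-11-24.
Together these are the periods covered by exactly one.

2023-10-20 through 2023-10-22, 2023-10-25 through 2023-10-25, 2023-10-28 through 2023-10-30, 2023-11-01 through 2023-11-06, 2023-11-09 through 2023-11-13, 2023-11-16 through 2023-11-24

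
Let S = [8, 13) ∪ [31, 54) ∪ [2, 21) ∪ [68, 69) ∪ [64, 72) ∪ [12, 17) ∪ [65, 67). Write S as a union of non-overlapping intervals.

Sort by start: [2, 21), [8, 13), [12, 17), [31, 54), [64, 72), [65, 67), [68, 69).
[8, 13) overlaps/touches [2, 21) → extend to [2, 21).
[12, 17) overlaps/touches [2, 21) → extend to [2, 21).
[31, 54) is disjoint → start new block.
[64, 72) is disjoint → start new block.
[65, 67) overlaps/touches [64, 72) → extend to [64, 72).
[68, 69) overlaps/touches [64, 72) → extend to [64, 72).

[2, 21) ∪ [31, 54) ∪ [64, 72)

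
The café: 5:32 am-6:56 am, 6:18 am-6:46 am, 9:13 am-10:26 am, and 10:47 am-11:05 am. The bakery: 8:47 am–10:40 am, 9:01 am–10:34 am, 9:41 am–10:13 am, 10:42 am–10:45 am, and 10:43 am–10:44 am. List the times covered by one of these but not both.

5:32 am-6:56 am, 8:47 am-9:13 am, 10:26 am-10:40 am, 10:42 am-10:45 am, 10:47 am-11:05 am

First set merges to 5:32 am-6:56 am, 9:13 am-10:26 am, 10:47 am-11:05 am.
Second set merges to 8:47 am-10:40 am, 10:42 am-10:45 am.
A but not B: 5:32 am-6:56 am, 10:47 am-11:05 am.
B but not A: 8:47 am-9:13 am, 10:26 am-10:40 am, 10:42 am-10:45 am.
Combining gives A △ B.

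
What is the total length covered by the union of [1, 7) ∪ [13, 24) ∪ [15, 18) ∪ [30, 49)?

36

Merged: [1, 7), [13, 24), [30, 49).
Lengths: 6 + 11 + 19 = 36.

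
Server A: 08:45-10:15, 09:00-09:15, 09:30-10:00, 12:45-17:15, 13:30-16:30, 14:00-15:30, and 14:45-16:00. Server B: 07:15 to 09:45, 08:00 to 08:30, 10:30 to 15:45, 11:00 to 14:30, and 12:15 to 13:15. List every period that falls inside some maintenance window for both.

First set merges to 08:45–10:15, 12:45–17:15.
Second set merges to 07:15–09:45, 10:30–15:45.
08:45–10:15 ∩ B → 08:45–09:45.
12:45–17:15 ∩ B → 12:45–15:45.

08:45–09:45, 12:45–15:45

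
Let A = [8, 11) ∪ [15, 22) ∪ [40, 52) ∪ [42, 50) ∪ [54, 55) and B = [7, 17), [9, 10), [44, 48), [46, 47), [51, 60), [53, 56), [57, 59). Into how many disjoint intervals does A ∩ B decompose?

5

Merge the first list: [8, 11), [15, 22), [40, 52), [54, 55).
Merge the second list: [7, 17), [44, 48), [51, 60).
A ∩ B = [8, 11), [15, 17), [44, 48), [51, 52), [54, 55).
That is 5 disjoint pieces.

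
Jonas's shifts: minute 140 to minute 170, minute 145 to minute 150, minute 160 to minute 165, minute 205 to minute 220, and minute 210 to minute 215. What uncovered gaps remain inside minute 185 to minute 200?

minute 185 to minute 200

Covered (merged): minute 140 to minute 170, minute 205 to minute 220.
Gaps within minute 185 to minute 200: minute 185 to minute 200.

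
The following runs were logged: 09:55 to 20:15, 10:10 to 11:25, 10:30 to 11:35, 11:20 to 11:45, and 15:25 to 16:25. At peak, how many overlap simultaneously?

At 11:20, 4 of the intervals are simultaneously active.
No point has more.

4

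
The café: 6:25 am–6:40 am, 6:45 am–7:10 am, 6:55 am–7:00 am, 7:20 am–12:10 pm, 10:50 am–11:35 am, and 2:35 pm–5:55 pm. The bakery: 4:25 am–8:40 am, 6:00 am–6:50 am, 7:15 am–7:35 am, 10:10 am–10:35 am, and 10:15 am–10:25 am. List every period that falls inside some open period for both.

First set merges to 6:25 am–6:40 am, 6:45 am–7:10 am, 7:20 am–12:10 pm, 2:35 pm–5:55 pm.
Second set merges to 4:25 am–8:40 am, 10:10 am–10:35 am.
6:25 am–6:40 am ∩ B → 6:25 am–6:40 am.
6:45 am–7:10 am ∩ B → 6:45 am–7:10 am.
7:20 am–12:10 pm ∩ B → 7:20 am–8:40 am, 10:10 am–10:35 am.
2:35 pm–5:55 pm meets no B interval.

6:25 am–6:40 am, 6:45 am–7:10 am, 7:20 am–8:40 am, 10:10 am–10:35 am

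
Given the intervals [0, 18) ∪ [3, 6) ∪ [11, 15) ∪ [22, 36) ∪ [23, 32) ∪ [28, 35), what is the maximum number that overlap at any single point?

Walk the sorted start/end points keeping a running depth.
The depth first hits 3 at 28.

3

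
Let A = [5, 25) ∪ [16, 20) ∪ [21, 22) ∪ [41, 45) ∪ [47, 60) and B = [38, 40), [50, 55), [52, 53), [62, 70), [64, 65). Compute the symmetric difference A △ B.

A, merged: [5, 25), [41, 45), [47, 60).
B, merged: [38, 40), [50, 55), [62, 70).
A but not B: [5, 25), [41, 45), [47, 50), [55, 60).
B but not A: [38, 40), [62, 70).
Combining gives A △ B.

[5, 25) ∪ [38, 40) ∪ [41, 45) ∪ [47, 50) ∪ [55, 60) ∪ [62, 70)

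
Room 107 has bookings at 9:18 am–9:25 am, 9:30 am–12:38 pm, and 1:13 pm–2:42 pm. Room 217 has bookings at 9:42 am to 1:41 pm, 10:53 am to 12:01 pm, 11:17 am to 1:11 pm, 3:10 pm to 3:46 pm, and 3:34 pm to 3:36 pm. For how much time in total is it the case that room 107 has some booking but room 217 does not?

B, merged: 9:42 am–1:41 pm, 3:10 pm–3:46 pm.
A \ B = 9:18 am–9:25 am, 9:30 am–9:42 am, 1:41 pm–2:42 pm.
Total: 7 min + 12 min + 1 h 1 min = 1 h 20 min.

1 h 20 min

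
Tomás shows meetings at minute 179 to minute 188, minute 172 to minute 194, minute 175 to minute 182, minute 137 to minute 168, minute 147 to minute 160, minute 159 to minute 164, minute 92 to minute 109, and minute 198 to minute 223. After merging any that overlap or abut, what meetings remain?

Sort by start: minute 92 to minute 109, minute 137 to minute 168, minute 147 to minute 160, minute 159 to minute 164, minute 172 to minute 194, minute 175 to minute 182, minute 179 to minute 188, minute 198 to minute 223.
minute 137 to minute 168 is disjoint → start new block.
minute 147 to minute 160 overlaps/touches minute 137 to minute 168 → extend to minute 137 to minute 168.
minute 159 to minute 164 overlaps/touches minute 137 to minute 168 → extend to minute 137 to minute 168.
minute 172 to minute 194 is disjoint → start new block.
minute 175 to minute 182 overlaps/touches minute 172 to minute 194 → extend to minute 172 to minute 194.
minute 179 to minute 188 overlaps/touches minute 172 to minute 194 → extend to minute 172 to minute 194.
minute 198 to minute 223 is disjoint → start new block.

minute 92 to minute 109, minute 137 to minute 168, minute 172 to minute 194, minute 198 to minute 223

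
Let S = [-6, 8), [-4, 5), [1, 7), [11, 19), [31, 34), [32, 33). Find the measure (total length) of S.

25

Merged: [-6, 8), [11, 19), [31, 34).
Lengths: 14 + 8 + 3 = 25.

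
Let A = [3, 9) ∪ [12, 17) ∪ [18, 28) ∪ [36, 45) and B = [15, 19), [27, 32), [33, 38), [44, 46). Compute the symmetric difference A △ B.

[3, 9) ∪ [12, 15) ∪ [17, 18) ∪ [19, 27) ∪ [28, 32) ∪ [33, 36) ∪ [38, 44) ∪ [45, 46)

Only in the first: [3, 9), [12, 15), [19, 27), [38, 44).
Only in the second: [17, 18), [28, 32), [33, 36), [45, 46).
Together these are the periods covered by exactly one.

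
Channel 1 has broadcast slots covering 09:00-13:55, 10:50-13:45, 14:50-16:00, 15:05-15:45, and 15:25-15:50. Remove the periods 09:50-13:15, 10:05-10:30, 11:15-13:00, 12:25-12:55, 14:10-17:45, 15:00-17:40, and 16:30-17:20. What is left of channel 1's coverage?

A, merged: 09:00-13:55, 14:50-16:00.
B, merged: 09:50-13:15, 14:10-17:45.
09:00-13:55 minus B → 09:00-09:50, 13:15-13:55.
14:50-16:00: fully covered by B → removed.

09:00-09:50, 13:15-13:55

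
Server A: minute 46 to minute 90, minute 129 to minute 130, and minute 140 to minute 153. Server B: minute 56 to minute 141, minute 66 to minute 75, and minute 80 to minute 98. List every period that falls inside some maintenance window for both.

Merge the second list: minute 56 to minute 141.
minute 46 to minute 90 meets the second set on minute 56 to minute 90.
minute 129 to minute 130 meets the second set on minute 129 to minute 130.
minute 140 to minute 153 meets the second set on minute 140 to minute 141.

minute 56 to minute 90, minute 129 to minute 130, minute 140 to minute 141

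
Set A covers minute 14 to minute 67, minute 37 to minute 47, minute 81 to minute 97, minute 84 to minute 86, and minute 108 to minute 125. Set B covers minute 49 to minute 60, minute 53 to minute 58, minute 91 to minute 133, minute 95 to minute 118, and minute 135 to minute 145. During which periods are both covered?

A, merged: minute 14 to minute 67, minute 81 to minute 97, minute 108 to minute 125.
B, merged: minute 49 to minute 60, minute 91 to minute 133, minute 135 to minute 145.
minute 14 to minute 67 meets the second set on minute 49 to minute 60.
minute 81 to minute 97 meets the second set on minute 91 to minute 97.
minute 108 to minute 125 meets the second set on minute 108 to minute 125.

minute 49 to minute 60, minute 91 to minute 97, minute 108 to minute 125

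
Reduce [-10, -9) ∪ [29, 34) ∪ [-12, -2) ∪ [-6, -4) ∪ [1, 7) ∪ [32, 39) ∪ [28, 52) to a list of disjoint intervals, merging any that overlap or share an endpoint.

Sort by start: [-12, -2), [-10, -9), [-6, -4), [1, 7), [28, 52), [29, 34), [32, 39).
[-10, -9) overlaps/touches [-12, -2) → extend to [-12, -2).
[-6, -4) overlaps/touches [-12, -2) → extend to [-12, -2).
[1, 7) is disjoint → start new block.
[28, 52) is disjoint → start new block.
[29, 34) overlaps/touches [28, 52) → extend to [28, 52).
[32, 39) overlaps/touches [28, 52) → extend to [28, 52).

[-12, -2) ∪ [1, 7) ∪ [28, 52)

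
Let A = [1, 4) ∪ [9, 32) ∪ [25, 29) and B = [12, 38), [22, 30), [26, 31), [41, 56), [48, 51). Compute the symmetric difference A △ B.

A, merged: [1, 4), [9, 32).
B, merged: [12, 38), [41, 56).
A \ B = [1, 4), [9, 12).
B \ A = [32, 38), [41, 56).
Union of the two gives the symmetric difference.

[1, 4) ∪ [9, 12) ∪ [32, 38) ∪ [41, 56)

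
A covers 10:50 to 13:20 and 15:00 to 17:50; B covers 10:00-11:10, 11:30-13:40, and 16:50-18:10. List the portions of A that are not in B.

11:10–11:30, 15:00–16:50

10:50–13:20 \ B = 11:10–11:30.
15:00–17:50 \ B = 15:00–16:50.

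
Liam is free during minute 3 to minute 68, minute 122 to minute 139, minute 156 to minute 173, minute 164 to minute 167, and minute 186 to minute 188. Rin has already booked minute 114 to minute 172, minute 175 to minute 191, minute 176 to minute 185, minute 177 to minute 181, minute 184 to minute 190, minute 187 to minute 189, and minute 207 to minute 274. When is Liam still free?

minute 3 to minute 68, minute 172 to minute 173

Merge the first list: minute 3 to minute 68, minute 122 to minute 139, minute 156 to minute 173, minute 186 to minute 188.
Merge the second list: minute 114 to minute 172, minute 175 to minute 191, minute 207 to minute 274.
minute 3 to minute 68 is untouched.
minute 122 to minute 139 lies entirely inside B → drops out.
minute 156 to minute 173 with B removed leaves minute 172 to minute 173.
minute 186 to minute 188 lies entirely inside B → drops out.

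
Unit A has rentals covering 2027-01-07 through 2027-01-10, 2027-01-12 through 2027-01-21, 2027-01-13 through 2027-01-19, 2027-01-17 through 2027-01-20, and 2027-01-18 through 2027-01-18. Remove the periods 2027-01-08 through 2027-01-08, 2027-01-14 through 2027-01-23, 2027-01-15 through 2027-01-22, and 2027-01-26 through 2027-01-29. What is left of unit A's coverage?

2027-01-07 through 2027-01-07, 2027-01-09 through 2027-01-10, 2027-01-12 through 2027-01-13

A, merged: 2027-01-07 through 2027-01-10, 2027-01-12 through 2027-01-21.
B, merged: 2027-01-08 through 2027-01-08, 2027-01-14 through 2027-01-23, 2027-01-26 through 2027-01-29.
2027-01-07 through 2027-01-10 minus B → 2027-01-07 through 2027-01-07, 2027-01-09 through 2027-01-10.
2027-01-12 through 2027-01-21 minus B → 2027-01-12 through 2027-01-13.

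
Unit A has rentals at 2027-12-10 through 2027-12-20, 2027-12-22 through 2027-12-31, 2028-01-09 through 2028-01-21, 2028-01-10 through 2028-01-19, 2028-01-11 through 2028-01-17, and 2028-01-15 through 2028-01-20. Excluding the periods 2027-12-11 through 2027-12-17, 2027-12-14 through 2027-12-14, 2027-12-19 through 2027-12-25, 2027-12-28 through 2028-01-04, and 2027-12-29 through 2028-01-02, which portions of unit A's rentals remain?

A, merged: 2027-12-10 through 2027-12-20, 2027-12-22 through 2027-12-31, 2028-01-09 through 2028-01-21.
B, merged: 2027-12-11 through 2027-12-17, 2027-12-19 through 2027-12-25, 2027-12-28 through 2028-01-04.
2027-12-10 through 2027-12-20 minus B → 2027-12-10 through 2027-12-10, 2027-12-18 through 2027-12-18.
2027-12-22 through 2027-12-31 minus B → 2027-12-26 through 2027-12-27.
2028-01-09 through 2028-01-21: no B overlap → unchanged.

2027-12-10 through 2027-12-10, 2027-12-18 through 2027-12-18, 2027-12-26 through 2027-12-27, 2028-01-09 through 2028-01-21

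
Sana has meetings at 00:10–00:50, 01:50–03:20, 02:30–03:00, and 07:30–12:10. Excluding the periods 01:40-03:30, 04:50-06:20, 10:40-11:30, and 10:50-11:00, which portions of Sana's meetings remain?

Merge the first list: 00:10–00:50, 01:50–03:20, 07:30–12:10.
Merge the second list: 01:40–03:30, 04:50–06:20, 10:40–11:30.
00:10–00:50: no B overlap → unchanged.
01:50–03:20: fully covered by B → removed.
07:30–12:10 minus B → 07:30–10:40, 11:30–12:10.

00:10–00:50, 07:30–10:40, 11:30–12:10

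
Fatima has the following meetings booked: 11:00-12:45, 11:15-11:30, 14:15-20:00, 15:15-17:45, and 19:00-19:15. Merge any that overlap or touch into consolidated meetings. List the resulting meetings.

11:00-12:45, 14:15-20:00

11:15-11:30 overlaps/touches 11:00-12:45 → extend to 11:00-12:45.
14:15-20:00 is disjoint → start new block.
15:15-17:45 overlaps/touches 14:15-20:00 → extend to 14:15-20:00.
19:00-19:15 overlaps/touches 14:15-20:00 → extend to 14:15-20:00.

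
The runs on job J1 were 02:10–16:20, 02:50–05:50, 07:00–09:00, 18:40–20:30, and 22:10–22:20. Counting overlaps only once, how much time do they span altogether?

Merged: 02:10–16:20, 18:40–20:30, 22:10–22:20.
Lengths: 14 h 10 min + 1 h 50 min + 10 min = 16 h 10 min.

16 h 10 min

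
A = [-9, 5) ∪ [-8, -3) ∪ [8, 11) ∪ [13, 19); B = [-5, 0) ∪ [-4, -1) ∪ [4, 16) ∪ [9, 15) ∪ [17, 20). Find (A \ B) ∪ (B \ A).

First set merges to [-9, 5), [8, 11), [13, 19).
Second set merges to [-5, 0), [4, 16), [17, 20).
A but not B: [-9, -5), [0, 4), [16, 17).
B but not A: [5, 8), [11, 13), [19, 20).
Combining gives A △ B.

[-9, -5) ∪ [0, 4) ∪ [5, 8) ∪ [11, 13) ∪ [16, 17) ∪ [19, 20)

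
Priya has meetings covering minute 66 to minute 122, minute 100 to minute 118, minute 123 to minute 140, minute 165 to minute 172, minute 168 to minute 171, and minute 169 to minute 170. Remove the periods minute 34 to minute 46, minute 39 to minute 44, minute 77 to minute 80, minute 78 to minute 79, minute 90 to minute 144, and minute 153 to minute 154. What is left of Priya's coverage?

First set merges to minute 66 to minute 122, minute 123 to minute 140, minute 165 to minute 172.
Second set merges to minute 34 to minute 46, minute 77 to minute 80, minute 90 to minute 144, minute 153 to minute 154.
minute 66 to minute 122 \ B = minute 66 to minute 77, minute 80 to minute 90.
minute 123 to minute 140: entirely removed.
minute 165 to minute 172: nothing removed.

minute 66 to minute 77, minute 80 to minute 90, minute 165 to minute 172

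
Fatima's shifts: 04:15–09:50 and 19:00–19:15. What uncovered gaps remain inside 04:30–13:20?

09:50–13:20

After merging, the occupied span is 04:15–09:50, 19:00–19:15.
Uncovered inside 04:30–13:20: 09:50–13:20.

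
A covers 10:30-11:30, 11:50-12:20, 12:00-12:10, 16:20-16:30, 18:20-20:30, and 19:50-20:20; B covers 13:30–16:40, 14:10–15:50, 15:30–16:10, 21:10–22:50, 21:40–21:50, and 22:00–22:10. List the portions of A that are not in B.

Merge the first list: 10:30-11:30, 11:50-12:20, 16:20-16:30, 18:20-20:30.
Merge the second list: 13:30-16:40, 21:10-22:50.
10:30-11:30: no B overlap → unchanged.
11:50-12:20: no B overlap → unchanged.
16:20-16:30: fully covered by B → removed.
18:20-20:30: no B overlap → unchanged.

10:30-11:30, 11:50-12:20, 18:20-20:30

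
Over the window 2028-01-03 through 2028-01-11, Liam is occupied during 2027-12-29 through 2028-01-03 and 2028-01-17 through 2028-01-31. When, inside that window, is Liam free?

After merging, the occupied span is 2027-12-29 through 2028-01-03, 2028-01-17 through 2028-01-31.
Uncovered inside 2028-01-03 through 2028-01-11: 2028-01-04 through 2028-01-11.

2028-01-04 through 2028-01-11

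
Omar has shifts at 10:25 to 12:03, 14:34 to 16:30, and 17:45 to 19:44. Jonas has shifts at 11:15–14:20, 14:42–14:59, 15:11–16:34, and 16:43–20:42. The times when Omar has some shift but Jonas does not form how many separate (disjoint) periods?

A \ B = 10:25–11:15, 14:34–14:42, 14:59–15:11.
That is 3 disjoint pieces.

3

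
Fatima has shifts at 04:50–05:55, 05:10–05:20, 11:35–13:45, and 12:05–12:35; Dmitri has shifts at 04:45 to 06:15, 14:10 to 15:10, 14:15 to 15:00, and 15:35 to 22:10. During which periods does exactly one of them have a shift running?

04:45–04:50, 05:55–06:15, 11:35–13:45, 14:10–15:10, 15:35–22:10

Merge the first list: 04:50–05:55, 11:35–13:45.
Merge the second list: 04:45–06:15, 14:10–15:10, 15:35–22:10.
A but not B: 11:35–13:45.
B but not A: 04:45–04:50, 05:55–06:15, 14:10–15:10, 15:35–22:10.
Combining gives A △ B.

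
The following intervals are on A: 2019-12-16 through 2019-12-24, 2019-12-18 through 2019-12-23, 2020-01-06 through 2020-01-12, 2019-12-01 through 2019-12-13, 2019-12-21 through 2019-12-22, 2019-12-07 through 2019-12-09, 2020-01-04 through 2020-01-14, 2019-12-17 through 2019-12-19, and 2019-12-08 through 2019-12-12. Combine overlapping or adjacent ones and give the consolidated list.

Sort by start: 2019-12-01 through 2019-12-13, 2019-12-07 through 2019-12-09, 2019-12-08 through 2019-12-12, 2019-12-16 through 2019-12-24, 2019-12-17 through 2019-12-19, 2019-12-18 through 2019-12-23, 2019-12-21 through 2019-12-22, 2020-01-04 through 2020-01-14, 2020-01-06 through 2020-01-12.
2019-12-07 through 2019-12-09 overlaps/touches 2019-12-01 through 2019-12-13 → extend to 2019-12-01 through 2019-12-13.
2019-12-08 through 2019-12-12 overlaps/touches 2019-12-01 through 2019-12-13 → extend to 2019-12-01 through 2019-12-13.
2019-12-16 through 2019-12-24 is disjoint → start new block.
2019-12-17 through 2019-12-19 overlaps/touches 2019-12-16 through 2019-12-24 → extend to 2019-12-16 through 2019-12-24.
2019-12-18 through 2019-12-23 overlaps/touches 2019-12-16 through 2019-12-24 → extend to 2019-12-16 through 2019-12-24.
2019-12-21 through 2019-12-22 overlaps/touches 2019-12-16 through 2019-12-24 → extend to 2019-12-16 through 2019-12-24.
2020-01-04 through 2020-01-14 is disjoint → start new block.
2020-01-06 through 2020-01-12 overlaps/touches 2020-01-04 through 2020-01-14 → extend to 2020-01-04 through 2020-01-14.

2019-12-01 through 2019-12-13, 2019-12-16 through 2019-12-24, 2020-01-04 through 2020-01-14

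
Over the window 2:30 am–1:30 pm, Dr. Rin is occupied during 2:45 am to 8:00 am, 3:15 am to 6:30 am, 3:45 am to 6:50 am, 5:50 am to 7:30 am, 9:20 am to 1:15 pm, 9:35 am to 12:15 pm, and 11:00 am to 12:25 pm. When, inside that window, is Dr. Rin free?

2:30 am–2:45 am, 8:00 am–9:20 am, 1:15 pm–1:30 pm

Covered (merged): 2:45 am–8:00 am, 9:20 am–1:15 pm.
Gaps within 2:30 am–1:30 pm: 2:30 am–2:45 am, 8:00 am–9:20 am, 1:15 pm–1:30 pm.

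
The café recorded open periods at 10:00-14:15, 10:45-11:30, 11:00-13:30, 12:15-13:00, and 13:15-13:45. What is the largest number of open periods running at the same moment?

At 11:00, 3 of the intervals are simultaneously active.
No point has more.

3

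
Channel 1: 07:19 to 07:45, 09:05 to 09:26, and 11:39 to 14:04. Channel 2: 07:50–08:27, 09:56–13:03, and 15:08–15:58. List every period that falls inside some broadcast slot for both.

11:39–13:03

07:19–07:45: no overlap with the second set.
09:05–09:26: no overlap with the second set.
11:39–14:04 meets the second set on 11:39–13:03.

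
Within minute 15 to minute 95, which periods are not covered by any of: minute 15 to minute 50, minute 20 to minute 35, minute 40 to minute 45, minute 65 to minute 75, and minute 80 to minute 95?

After merging, the occupied span is minute 15 to minute 50, minute 65 to minute 75, minute 80 to minute 95.
Uncovered inside minute 15 to minute 95: minute 50 to minute 65, minute 75 to minute 80.

minute 50 to minute 65, minute 75 to minute 80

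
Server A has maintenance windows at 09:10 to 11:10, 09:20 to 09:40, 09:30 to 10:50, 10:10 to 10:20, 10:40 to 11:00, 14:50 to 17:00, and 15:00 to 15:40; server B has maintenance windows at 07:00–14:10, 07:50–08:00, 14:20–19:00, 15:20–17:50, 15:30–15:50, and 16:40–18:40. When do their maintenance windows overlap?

09:10-11:10, 14:50-17:00

First set merges to 09:10-11:10, 14:50-17:00.
Second set merges to 07:00-14:10, 14:20-19:00.
09:10-11:10 overlaps B on 09:10-11:10.
14:50-17:00 overlaps B on 14:50-17:00.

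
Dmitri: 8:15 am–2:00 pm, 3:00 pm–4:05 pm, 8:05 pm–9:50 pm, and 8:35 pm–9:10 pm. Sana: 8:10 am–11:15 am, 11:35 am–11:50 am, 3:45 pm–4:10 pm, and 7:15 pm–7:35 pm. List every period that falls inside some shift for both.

A, merged: 8:15 am–2:00 pm, 3:00 pm–4:05 pm, 8:05 pm–9:50 pm.
8:15 am–2:00 pm ∩ B → 8:15 am–11:15 am, 11:35 am–11:50 am.
3:00 pm–4:05 pm ∩ B → 3:45 pm–4:05 pm.
8:05 pm–9:50 pm meets no B interval.

8:15 am–11:15 am, 11:35 am–11:50 am, 3:45 pm–4:05 pm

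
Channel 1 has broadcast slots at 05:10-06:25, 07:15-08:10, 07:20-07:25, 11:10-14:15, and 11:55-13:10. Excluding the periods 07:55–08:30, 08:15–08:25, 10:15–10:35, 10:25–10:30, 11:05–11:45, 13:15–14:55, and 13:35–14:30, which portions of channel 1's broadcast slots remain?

05:10–06:25, 07:15–07:55, 11:45–13:15

A, merged: 05:10–06:25, 07:15–08:10, 11:10–14:15.
B, merged: 07:55–08:30, 10:15–10:35, 11:05–11:45, 13:15–14:55.
05:10–06:25: no B overlap → unchanged.
07:15–08:10 minus B → 07:15–07:55.
11:10–14:15 minus B → 11:45–13:15.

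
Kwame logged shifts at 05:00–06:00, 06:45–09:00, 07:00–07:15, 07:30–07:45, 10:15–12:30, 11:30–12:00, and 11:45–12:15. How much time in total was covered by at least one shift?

Merged: 05:00-06:00, 06:45-09:00, 10:15-12:30.
Lengths: 1 h + 2 h 15 min + 2 h 15 min = 5 h 30 min.

5 h 30 min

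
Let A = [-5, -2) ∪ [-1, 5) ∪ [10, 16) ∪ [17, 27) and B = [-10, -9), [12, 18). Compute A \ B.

[-5, -2) ∪ [-1, 5) ∪ [10, 12) ∪ [18, 27)

[-5, -2) is untouched.
[-1, 5) is untouched.
[10, 16) with B removed leaves [10, 12).
[17, 27) with B removed leaves [18, 27).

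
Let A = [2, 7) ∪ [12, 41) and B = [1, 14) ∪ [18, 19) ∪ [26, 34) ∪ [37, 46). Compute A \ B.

[2, 7): entirely removed.
[12, 41) \ B = [14, 18), [19, 26), [34, 37).

[14, 18) ∪ [19, 26) ∪ [34, 37)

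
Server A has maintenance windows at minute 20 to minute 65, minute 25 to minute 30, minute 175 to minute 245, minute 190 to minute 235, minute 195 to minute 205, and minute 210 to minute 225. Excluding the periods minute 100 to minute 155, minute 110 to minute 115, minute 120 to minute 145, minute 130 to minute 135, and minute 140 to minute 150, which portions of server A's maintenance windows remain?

minute 20 to minute 65, minute 175 to minute 245

Merge the first list: minute 20 to minute 65, minute 175 to minute 245.
Merge the second list: minute 100 to minute 155.
minute 20 to minute 65 is untouched.
minute 175 to minute 245 is untouched.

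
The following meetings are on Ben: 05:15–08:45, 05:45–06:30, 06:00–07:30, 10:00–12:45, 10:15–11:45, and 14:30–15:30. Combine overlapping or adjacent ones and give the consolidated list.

05:45-06:30 overlaps/touches 05:15-08:45 → extend to 05:15-08:45.
06:00-07:30 overlaps/touches 05:15-08:45 → extend to 05:15-08:45.
10:00-12:45 is disjoint → start new block.
10:15-11:45 overlaps/touches 10:00-12:45 → extend to 10:00-12:45.
14:30-15:30 is disjoint → start new block.

05:15-08:45, 10:00-12:45, 14:30-15:30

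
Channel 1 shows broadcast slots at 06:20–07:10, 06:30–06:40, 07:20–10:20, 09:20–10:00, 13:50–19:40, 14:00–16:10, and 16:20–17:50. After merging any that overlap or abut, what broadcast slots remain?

06:20-07:10, 07:20-10:20, 13:50-19:40

06:30-06:40 overlaps/touches 06:20-07:10 → extend to 06:20-07:10.
07:20-10:20 is disjoint → start new block.
09:20-10:00 overlaps/touches 07:20-10:20 → extend to 07:20-10:20.
13:50-19:40 is disjoint → start new block.
14:00-16:10 overlaps/touches 13:50-19:40 → extend to 13:50-19:40.
16:20-17:50 overlaps/touches 13:50-19:40 → extend to 13:50-19:40.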